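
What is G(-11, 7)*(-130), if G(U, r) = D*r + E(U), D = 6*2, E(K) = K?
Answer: -9490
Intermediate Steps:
D = 12
G(U, r) = U + 12*r (G(U, r) = 12*r + U = U + 12*r)
G(-11, 7)*(-130) = (-11 + 12*7)*(-130) = (-11 + 84)*(-130) = 73*(-130) = -9490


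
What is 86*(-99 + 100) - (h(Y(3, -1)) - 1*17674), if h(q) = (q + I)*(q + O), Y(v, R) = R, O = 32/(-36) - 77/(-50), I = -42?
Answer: 7985249/450 ≈ 17745.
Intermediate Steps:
O = 293/450 (O = 32*(-1/36) - 77*(-1/50) = -8/9 + 77/50 = 293/450 ≈ 0.65111)
h(q) = (-42 + q)*(293/450 + q) (h(q) = (q - 42)*(q + 293/450) = (-42 + q)*(293/450 + q))
86*(-99 + 100) - (h(Y(3, -1)) - 1*17674) = 86*(-99 + 100) - ((-2051/75 + (-1)² - 18607/450*(-1)) - 1*17674) = 86*1 - ((-2051/75 + 1 + 18607/450) - 17674) = 86 - (6751/450 - 17674) = 86 - 1*(-7946549/450) = 86 + 7946549/450 = 7985249/450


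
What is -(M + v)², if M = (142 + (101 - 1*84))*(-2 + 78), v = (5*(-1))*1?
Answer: -145902241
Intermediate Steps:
v = -5 (v = -5*1 = -5)
M = 12084 (M = (142 + (101 - 84))*76 = (142 + 17)*76 = 159*76 = 12084)
-(M + v)² = -(12084 - 5)² = -1*12079² = -1*145902241 = -145902241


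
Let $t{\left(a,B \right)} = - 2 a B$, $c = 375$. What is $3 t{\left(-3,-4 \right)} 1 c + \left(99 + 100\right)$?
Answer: $-26801$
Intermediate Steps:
$t{\left(a,B \right)} = - 2 B a$
$3 t{\left(-3,-4 \right)} 1 c + \left(99 + 100\right) = 3 \left(\left(-2\right) \left(-4\right) \left(-3\right)\right) 1 \cdot 375 + \left(99 + 100\right) = 3 \left(-24\right) 1 \cdot 375 + 199 = \left(-72\right) 1 \cdot 375 + 199 = \left(-72\right) 375 + 199 = -27000 + 199 = -26801$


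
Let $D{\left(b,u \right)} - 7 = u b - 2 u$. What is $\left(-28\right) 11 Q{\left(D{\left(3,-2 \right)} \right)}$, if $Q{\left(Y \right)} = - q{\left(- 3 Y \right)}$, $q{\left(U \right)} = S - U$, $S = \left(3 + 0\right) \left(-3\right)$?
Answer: $1848$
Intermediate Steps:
$D{\left(b,u \right)} = 7 - 2 u + b u$ ($D{\left(b,u \right)} = 7 + \left(u b - 2 u\right) = 7 + \left(b u - 2 u\right) = 7 + \left(- 2 u + b u\right) = 7 - 2 u + b u$)
$S = -9$ ($S = 3 \left(-3\right) = -9$)
$q{\left(U \right)} = -9 - U$
$Q{\left(Y \right)} = 9 - 3 Y$ ($Q{\left(Y \right)} = - (-9 - - 3 Y) = - (-9 + 3 Y) = 9 - 3 Y$)
$\left(-28\right) 11 Q{\left(D{\left(3,-2 \right)} \right)} = \left(-28\right) 11 \left(9 - 3 \left(7 - -4 + 3 \left(-2\right)\right)\right) = - 308 \left(9 - 3 \left(7 + 4 - 6\right)\right) = - 308 \left(9 - 15\right) = \left(-308\right) \left(-6\right) = 1848$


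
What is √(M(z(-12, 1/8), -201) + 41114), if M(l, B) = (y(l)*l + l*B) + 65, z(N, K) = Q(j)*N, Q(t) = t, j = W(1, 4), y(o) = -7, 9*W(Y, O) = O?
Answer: √380595/3 ≈ 205.64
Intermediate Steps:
W(Y, O) = O/9
j = 4/9 (j = (⅑)*4 = 4/9 ≈ 0.44444)
z(N, K) = 4*N/9
M(l, B) = 65 - 7*l + B*l (M(l, B) = (-7*l + l*B) + 65 = (-7*l + B*l) + 65 = 65 - 7*l + B*l)
√(M(z(-12, 1/8), -201) + 41114) = √((65 - 28*(-12)/9 - 268*(-12)/3) + 41114) = √((65 - 7*(-16/3) - 201*(-16/3)) + 41114) = √((65 + 112/3 + 1072) + 41114) = √(3523/3 + 41114) = √(126865/3) = √380595/3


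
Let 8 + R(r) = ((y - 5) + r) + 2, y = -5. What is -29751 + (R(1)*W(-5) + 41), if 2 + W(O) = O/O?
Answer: -29695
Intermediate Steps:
W(O) = -1 (W(O) = -2 + O/O = -2 + 1 = -1)
R(r) = -16 + r (R(r) = -8 + (((-5 - 5) + r) + 2) = -8 + ((-10 + r) + 2) = -8 + (-8 + r) = -16 + r)
-29751 + (R(1)*W(-5) + 41) = -29751 + ((-16 + 1)*(-1) + 41) = -29751 + (-15*(-1) + 41) = -29751 + (15 + 41) = -29751 + 56 = -29695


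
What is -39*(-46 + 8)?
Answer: 1482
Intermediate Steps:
-39*(-46 + 8) = -39*(-38) = 1482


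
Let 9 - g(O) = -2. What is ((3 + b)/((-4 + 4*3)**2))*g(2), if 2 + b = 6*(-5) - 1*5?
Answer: -187/32 ≈ -5.8438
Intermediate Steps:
g(O) = 11 (g(O) = 9 - 1*(-2) = 9 + 2 = 11)
b = -37 (b = -2 + (6*(-5) - 1*5) = -2 + (-30 - 5) = -2 - 35 = -37)
((3 + b)/((-4 + 4*3)**2))*g(2) = ((3 - 37)/((-4 + 4*3)**2))*11 = (-34/(-4 + 12)**2)*11 = (-34/8**2)*11 = (-34/64)*11 = ((1/64)*(-34))*11 = -17/32*11 = -187/32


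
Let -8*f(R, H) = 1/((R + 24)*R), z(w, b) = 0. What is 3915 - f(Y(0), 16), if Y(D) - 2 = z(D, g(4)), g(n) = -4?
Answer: 1628641/416 ≈ 3915.0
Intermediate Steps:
Y(D) = 2 (Y(D) = 2 + 0 = 2)
f(R, H) = -1/(8*R*(24 + R)) (f(R, H) = -1/(8*(R + 24)*R) = -1/(8*(24 + R)*R) = -1/(8*R*(24 + R)))
3915 - f(Y(0), 16) = 3915 - (-1)/(8*2*(24 + 2)) = 3915 - (-1)/(8*2*26) = 3915 - 1*(-1/416) = 3915 + 1/416 = 1628641/416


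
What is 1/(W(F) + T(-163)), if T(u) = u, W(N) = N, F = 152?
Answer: -1/11 ≈ -0.090909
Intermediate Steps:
1/(W(F) + T(-163)) = 1/(152 - 163) = 1/(-11) = -1/11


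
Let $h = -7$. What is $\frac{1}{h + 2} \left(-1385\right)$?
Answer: $277$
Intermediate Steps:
$\frac{1}{h + 2} \left(-1385\right) = \frac{1}{-7 + 2} \left(-1385\right) = \frac{1}{-5} \left(-1385\right) = \left(- \frac{1}{5}\right) \left(-1385\right) = 277$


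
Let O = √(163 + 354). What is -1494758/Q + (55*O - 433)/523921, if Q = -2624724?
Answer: 390999300313/687574011402 + 55*√517/523921 ≈ 0.57105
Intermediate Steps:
O = √517 ≈ 22.738
-1494758/Q + (55*O - 433)/523921 = -1494758/(-2624724) + (55*√517 - 433)/523921 = -1494758*(-1/2624724) + (-433 + 55*√517)*(1/523921) = 747379/1312362 + (-433/523921 + 55*√517/523921) = 390999300313/687574011402 + 55*√517/523921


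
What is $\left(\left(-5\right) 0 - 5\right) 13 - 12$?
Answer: $-77$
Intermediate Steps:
$\left(\left(-5\right) 0 - 5\right) 13 - 12 = \left(0 - 5\right) 13 - 12 = \left(-5\right) 13 - 12 = -65 - 12 = -77$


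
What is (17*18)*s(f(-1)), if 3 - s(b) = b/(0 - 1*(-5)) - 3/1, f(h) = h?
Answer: 9486/5 ≈ 1897.2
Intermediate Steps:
s(b) = 6 - b/5 (s(b) = 3 - (b/(0 - 1*(-5)) - 3/1) = 3 - (b/(0 + 5) - 3*1) = 3 - (b/5 - 3) = 3 - (-3 + b/5) = 3 + (3 - b/5) = 6 - b/5)
(17*18)*s(f(-1)) = (17*18)*(6 - 1/5*(-1)) = 306*(6 + 1/5) = 306*(31/5) = 9486/5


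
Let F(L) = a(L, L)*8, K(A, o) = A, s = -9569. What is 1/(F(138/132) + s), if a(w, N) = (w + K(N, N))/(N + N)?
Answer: -1/9561 ≈ -0.00010459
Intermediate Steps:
a(w, N) = (N + w)/(2*N) (a(w, N) = (w + N)/(N + N) = (N + w)/((2*N)) = (N + w)*(1/(2*N)) = (N + w)/(2*N))
F(L) = 8 (F(L) = ((L + L)/(2*L))*8 = ((2*L)/(2*L))*8 = 1*8 = 8)
1/(F(138/132) + s) = 1/(8 - 9569) = 1/(-9561) = -1/9561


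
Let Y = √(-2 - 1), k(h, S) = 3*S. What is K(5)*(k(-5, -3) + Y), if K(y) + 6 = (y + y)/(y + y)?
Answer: 45 - 5*I*√3 ≈ 45.0 - 8.6602*I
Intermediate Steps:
Y = I*√3 (Y = √(-3) = I*√3 ≈ 1.732*I)
K(y) = -5 (K(y) = -6 + (y + y)/(y + y) = -6 + (2*y)/((2*y)) = -6 + (2*y)*(1/(2*y)) = -6 + 1 = -5)
K(5)*(k(-5, -3) + Y) = -5*(3*(-3) + I*√3) = -5*(-9 + I*√3) = 45 - 5*I*√3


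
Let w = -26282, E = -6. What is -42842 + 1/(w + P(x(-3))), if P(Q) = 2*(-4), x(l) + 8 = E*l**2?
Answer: -1126316181/26290 ≈ -42842.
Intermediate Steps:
x(l) = -8 - 6*l**2
P(Q) = -8
-42842 + 1/(w + P(x(-3))) = -42842 + 1/(-26282 - 8) = -42842 + 1/(-26290) = -42842 - 1/26290 = -1126316181/26290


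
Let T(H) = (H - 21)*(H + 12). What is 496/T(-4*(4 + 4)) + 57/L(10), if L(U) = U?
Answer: 3269/530 ≈ 6.1679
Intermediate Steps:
T(H) = (-21 + H)*(12 + H)
496/T(-4*(4 + 4)) + 57/L(10) = 496/(-252 + (-4*(4 + 4))**2 - (-36)*(4 + 4)) + 57/10 = 496/(-252 + (-4*8)**2 - (-36)*8) + 57*(1/10) = 496/(-252 + (-32)**2 - 9*(-32)) + 57/10 = 496/(-252 + 1024 + 288) + 57/10 = 496/1060 + 57/10 = 496*(1/1060) + 57/10 = 124/265 + 57/10 = 3269/530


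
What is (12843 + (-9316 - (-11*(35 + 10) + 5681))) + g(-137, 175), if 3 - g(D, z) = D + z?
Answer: -1694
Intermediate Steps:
g(D, z) = 3 - D - z (g(D, z) = 3 - (D + z) = 3 + (-D - z) = 3 - D - z)
(12843 + (-9316 - (-11*(35 + 10) + 5681))) + g(-137, 175) = (12843 + (-9316 - (-11*(35 + 10) + 5681))) + (3 - 1*(-137) - 1*175) = (12843 + (-9316 - (-11*45 + 5681))) + (3 + 137 - 175) = (12843 + (-9316 - (-495 + 5681))) - 35 = (12843 + (-9316 - 1*5186)) - 35 = (12843 + (-9316 - 5186)) - 35 = (12843 - 14502) - 35 = -1659 - 35 = -1694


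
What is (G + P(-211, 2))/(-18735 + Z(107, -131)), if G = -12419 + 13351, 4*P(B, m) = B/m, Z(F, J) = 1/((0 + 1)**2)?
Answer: -7245/149872 ≈ -0.048341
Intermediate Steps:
Z(F, J) = 1 (Z(F, J) = 1/(1**2) = 1/1 = 1)
P(B, m) = B/(4*m) (P(B, m) = (B/m)/4 = B/(4*m))
G = 932
(G + P(-211, 2))/(-18735 + Z(107, -131)) = (932 + (1/4)*(-211)/2)/(-18735 + 1) = (932 + (1/4)*(-211)*(1/2))/(-18734) = (932 - 211/8)*(-1/18734) = (7245/8)*(-1/18734) = -7245/149872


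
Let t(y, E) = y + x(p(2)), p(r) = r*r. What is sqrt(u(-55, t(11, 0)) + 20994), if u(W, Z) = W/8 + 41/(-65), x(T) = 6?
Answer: 3*sqrt(157631890)/260 ≈ 144.87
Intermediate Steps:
p(r) = r**2
t(y, E) = 6 + y (t(y, E) = y + 6 = 6 + y)
u(W, Z) = -41/65 + W/8 (u(W, Z) = W*(1/8) + 41*(-1/65) = W/8 - 41/65 = -41/65 + W/8)
sqrt(u(-55, t(11, 0)) + 20994) = sqrt((-41/65 + (1/8)*(-55)) + 20994) = sqrt((-41/65 - 55/8) + 20994) = sqrt(-3903/520 + 20994) = sqrt(10912977/520) = 3*sqrt(157631890)/260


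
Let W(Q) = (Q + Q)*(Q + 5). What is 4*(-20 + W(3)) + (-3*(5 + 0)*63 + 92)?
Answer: -741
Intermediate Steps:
W(Q) = 2*Q*(5 + Q) (W(Q) = (2*Q)*(5 + Q) = 2*Q*(5 + Q))
4*(-20 + W(3)) + (-3*(5 + 0)*63 + 92) = 4*(-20 + 2*3*(5 + 3)) + (-3*(5 + 0)*63 + 92) = 4*(-20 + 2*3*8) + (-3*5*63 + 92) = 4*(-20 + 48) + (-15*63 + 92) = 4*28 + (-945 + 92) = 112 - 853 = -741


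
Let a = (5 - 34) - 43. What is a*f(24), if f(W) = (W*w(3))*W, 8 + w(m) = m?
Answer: 207360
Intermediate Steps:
w(m) = -8 + m
a = -72 (a = -29 - 43 = -72)
f(W) = -5*W² (f(W) = (W*(-8 + 3))*W = (W*(-5))*W = (-5*W)*W = -5*W²)
a*f(24) = -(-360)*24² = -(-360)*576 = -72*(-2880) = 207360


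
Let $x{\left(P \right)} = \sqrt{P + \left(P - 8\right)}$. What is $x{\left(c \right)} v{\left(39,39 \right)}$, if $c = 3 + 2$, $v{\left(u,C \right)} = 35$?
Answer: $35 \sqrt{2} \approx 49.497$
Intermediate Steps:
$c = 5$
$x{\left(P \right)} = \sqrt{-8 + 2 P}$ ($x{\left(P \right)} = \sqrt{P + \left(-8 + P\right)} = \sqrt{-8 + 2 P}$)
$x{\left(c \right)} v{\left(39,39 \right)} = \sqrt{-8 + 2 \cdot 5} \cdot 35 = \sqrt{-8 + 10} \cdot 35 = \sqrt{2} \cdot 35 = 35 \sqrt{2}$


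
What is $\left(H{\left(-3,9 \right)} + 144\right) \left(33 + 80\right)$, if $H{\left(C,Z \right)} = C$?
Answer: $15933$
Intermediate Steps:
$\left(H{\left(-3,9 \right)} + 144\right) \left(33 + 80\right) = \left(-3 + 144\right) \left(33 + 80\right) = 141 \cdot 113 = 15933$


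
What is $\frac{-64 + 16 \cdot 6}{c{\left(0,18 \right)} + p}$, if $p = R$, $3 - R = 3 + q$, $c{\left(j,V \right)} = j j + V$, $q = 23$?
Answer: $- \frac{32}{5} \approx -6.4$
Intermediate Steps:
$c{\left(j,V \right)} = V + j^{2}$ ($c{\left(j,V \right)} = j^{2} + V = V + j^{2}$)
$R = -23$ ($R = 3 - \left(3 + 23\right) = 3 - 26 = -23$)
$p = -23$
$\frac{-64 + 16 \cdot 6}{c{\left(0,18 \right)} + p} = \frac{-64 + 16 \cdot 6}{\left(18 + 0^{2}\right) - 23} = \frac{-64 + 96}{\left(18 + 0\right) - 23} = \frac{32}{18 - 23} = \frac{32}{-5} = 32 \left(- \frac{1}{5}\right) = - \frac{32}{5}$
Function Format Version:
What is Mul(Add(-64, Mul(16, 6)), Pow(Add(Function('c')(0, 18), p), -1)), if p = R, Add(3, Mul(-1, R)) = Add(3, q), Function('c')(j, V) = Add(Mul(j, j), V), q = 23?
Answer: Rational(-32, 5) ≈ -6.4000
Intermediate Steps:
Function('c')(j, V) = Add(V, Pow(j, 2)) (Function('c')(j, V) = Add(Pow(j, 2), V) = Add(V, Pow(j, 2)))
R = -23 (R = Add(3, Mul(-1, Add(3, 23))) = Add(3, Mul(-1, 26)) = Add(3, -26) = -23)
p = -23
Mul(Add(-64, Mul(16, 6)), Pow(Add(Function('c')(0, 18), p), -1)) = Mul(Add(-64, Mul(16, 6)), Pow(Add(Add(18, Pow(0, 2)), -23), -1)) = Mul(Add(-64, 96), Pow(Add(Add(18, 0), -23), -1)) = Mul(32, Pow(Add(18, -23), -1)) = Mul(32, Pow(-5, -1)) = Mul(32, Rational(-1, 5)) = Rational(-32, 5)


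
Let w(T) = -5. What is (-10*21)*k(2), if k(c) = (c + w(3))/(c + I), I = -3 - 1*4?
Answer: -126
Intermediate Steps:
I = -7 (I = -3 - 4 = -7)
k(c) = (-5 + c)/(-7 + c) (k(c) = (c - 5)/(c - 7) = (-5 + c)/(-7 + c))
(-10*21)*k(2) = (-10*21)*((-5 + 2)/(-7 + 2)) = -210*(-3)/(-5) = -(-42)*(-3) = -210*⅗ = -126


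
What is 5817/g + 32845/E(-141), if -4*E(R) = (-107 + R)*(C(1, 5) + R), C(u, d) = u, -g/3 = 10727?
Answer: -73831767/18622072 ≈ -3.9647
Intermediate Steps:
g = -32181 (g = -3*10727 = -32181)
E(R) = -(1 + R)*(-107 + R)/4 (E(R) = -(-107 + R)*(1 + R)/4 = -(1 + R)*(-107 + R)/4)
5817/g + 32845/E(-141) = 5817/(-32181) + 32845/(107/4 - ¼*(-141)² + (53/2)*(-141)) = 5817*(-1/32181) + 32845/(107/4 - ¼*19881 - 7473/2) = -1939/10727 + 32845/(107/4 - 19881/4 - 7473/2) = -1939/10727 + 32845/(-8680) = -1939/10727 + 32845*(-1/8680) = -1939/10727 - 6569/1736 = -73831767/18622072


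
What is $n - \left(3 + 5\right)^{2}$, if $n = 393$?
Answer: $329$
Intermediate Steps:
$n - \left(3 + 5\right)^{2} = 393 - \left(3 + 5\right)^{2} = 393 - 8^{2} = 393 - 64 = 329$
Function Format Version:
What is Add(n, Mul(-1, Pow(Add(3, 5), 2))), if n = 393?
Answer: 329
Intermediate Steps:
Add(n, Mul(-1, Pow(Add(3, 5), 2))) = Add(393, Mul(-1, Pow(Add(3, 5), 2))) = Add(393, Mul(-1, Pow(8, 2))) = Add(393, Mul(-1, 64)) = Add(393, -64) = 329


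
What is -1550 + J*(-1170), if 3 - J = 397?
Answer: 459430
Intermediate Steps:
J = -394 (J = 3 - 1*397 = 3 - 397 = -394)
-1550 + J*(-1170) = -1550 - 394*(-1170) = -1550 + 460980 = 459430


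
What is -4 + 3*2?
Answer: 2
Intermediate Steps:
-4 + 3*2 = -4 + 6 = 2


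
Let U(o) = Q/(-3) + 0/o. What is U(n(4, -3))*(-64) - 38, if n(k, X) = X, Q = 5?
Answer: 206/3 ≈ 68.667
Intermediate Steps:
U(o) = -5/3 (U(o) = 5/(-3) + 0/o = 5*(-⅓) + 0 = -5/3 + 0 = -5/3)
U(n(4, -3))*(-64) - 38 = -5/3*(-64) - 38 = 320/3 - 38 = 206/3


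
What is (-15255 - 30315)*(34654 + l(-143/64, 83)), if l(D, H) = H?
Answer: -1582965090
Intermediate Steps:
(-15255 - 30315)*(34654 + l(-143/64, 83)) = (-15255 - 30315)*(34654 + 83) = -45570*34737 = -1582965090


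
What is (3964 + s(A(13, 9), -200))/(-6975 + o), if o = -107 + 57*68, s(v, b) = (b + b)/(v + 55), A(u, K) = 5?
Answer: -848/687 ≈ -1.2344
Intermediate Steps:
s(v, b) = 2*b/(55 + v) (s(v, b) = (2*b)/(55 + v) = 2*b/(55 + v))
o = 3769 (o = -107 + 3876 = 3769)
(3964 + s(A(13, 9), -200))/(-6975 + o) = (3964 + 2*(-200)/(55 + 5))/(-6975 + 3769) = (3964 + 2*(-200)/60)/(-3206) = (3964 + 2*(-200)*(1/60))*(-1/3206) = (3964 - 20/3)*(-1/3206) = (11872/3)*(-1/3206) = -848/687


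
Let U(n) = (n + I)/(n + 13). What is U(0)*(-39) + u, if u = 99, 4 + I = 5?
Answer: 96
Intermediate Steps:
I = 1 (I = -4 + 5 = 1)
U(n) = (1 + n)/(13 + n) (U(n) = (n + 1)/(n + 13) = (1 + n)/(13 + n))
U(0)*(-39) + u = ((1 + 0)/(13 + 0))*(-39) + 99 = (1/13)*(-39) + 99 = -3 + 99 = 96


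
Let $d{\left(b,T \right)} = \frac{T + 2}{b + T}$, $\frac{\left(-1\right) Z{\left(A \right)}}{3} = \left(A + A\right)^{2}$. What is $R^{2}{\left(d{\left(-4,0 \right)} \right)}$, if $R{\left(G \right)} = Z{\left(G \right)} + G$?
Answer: $\frac{49}{4} \approx 12.25$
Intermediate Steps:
$Z{\left(A \right)} = - 12 A^{2}$ ($Z{\left(A \right)} = - 3 \left(A + A\right)^{2} = - 3 \left(2 A\right)^{2} = - 3 \cdot 4 A^{2} = - 12 A^{2}$)
$d{\left(b,T \right)} = \frac{2 + T}{T + b}$
$R{\left(G \right)} = G - 12 G^{2}$ ($R{\left(G \right)} = - 12 G^{2} + G = G - 12 G^{2}$)
$R^{2}{\left(d{\left(-4,0 \right)} \right)} = \left(\frac{2 + 0}{0 - 4} \left(1 - 12 \frac{2 + 0}{0 - 4}\right)\right)^{2} = \left(\frac{1}{-4} \cdot 2 \left(1 - 12 \frac{1}{-4} \cdot 2\right)\right)^{2} = \left(\left(- \frac{1}{4}\right) 2 \left(1 - 12 \left(\left(- \frac{1}{4}\right) 2\right)\right)\right)^{2} = \left(- \frac{1 - -6}{2}\right)^{2} = \left(- \frac{1 + 6}{2}\right)^{2} = \left(\left(- \frac{1}{2}\right) 7\right)^{2} = \left(- \frac{7}{2}\right)^{2} = \frac{49}{4}$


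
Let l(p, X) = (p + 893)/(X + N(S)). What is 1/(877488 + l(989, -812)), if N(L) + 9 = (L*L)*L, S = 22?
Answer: 9827/8623076458 ≈ 1.1396e-6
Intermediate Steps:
N(L) = -9 + L**3 (N(L) = -9 + (L*L)*L = -9 + L**2*L = -9 + L**3)
l(p, X) = (893 + p)/(10639 + X) (l(p, X) = (p + 893)/(X + (-9 + 22**3)) = (893 + p)/(X + (-9 + 10648)) = (893 + p)/(X + 10639) = (893 + p)/(10639 + X))
1/(877488 + l(989, -812)) = 1/(877488 + (893 + 989)/(10639 - 812)) = 1/(877488 + 1882/9827) = 1/(8623076458/9827) = 9827/8623076458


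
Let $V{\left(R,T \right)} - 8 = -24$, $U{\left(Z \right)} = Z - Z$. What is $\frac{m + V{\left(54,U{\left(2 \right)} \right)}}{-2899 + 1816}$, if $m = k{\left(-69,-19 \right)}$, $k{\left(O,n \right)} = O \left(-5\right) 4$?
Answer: $- \frac{1364}{1083} \approx -1.2595$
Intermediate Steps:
$U{\left(Z \right)} = 0$
$V{\left(R,T \right)} = -16$ ($V{\left(R,T \right)} = 8 - 24 = -16$)
$k{\left(O,n \right)} = - 20 O$ ($k{\left(O,n \right)} = - 5 O 4 = - 20 O$)
$m = 1380$ ($m = \left(-20\right) \left(-69\right) = 1380$)
$\frac{m + V{\left(54,U{\left(2 \right)} \right)}}{-2899 + 1816} = \frac{1380 - 16}{-2899 + 1816} = \frac{1364}{-1083} = 1364 \left(- \frac{1}{1083}\right) = - \frac{1364}{1083}$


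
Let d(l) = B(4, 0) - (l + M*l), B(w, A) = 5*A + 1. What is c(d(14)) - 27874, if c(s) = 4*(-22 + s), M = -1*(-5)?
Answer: -28294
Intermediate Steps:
M = 5
B(w, A) = 1 + 5*A
d(l) = 1 - 6*l (d(l) = (1 + 5*0) - (l + 5*l) = (1 + 0) - 6*l = 1 - 6*l)
c(s) = -88 + 4*s
c(d(14)) - 27874 = (-88 + 4*(1 - 6*14)) - 27874 = (-88 + 4*(1 - 84)) - 27874 = (-88 + 4*(-83)) - 27874 = (-88 - 332) - 27874 = -420 - 27874 = -28294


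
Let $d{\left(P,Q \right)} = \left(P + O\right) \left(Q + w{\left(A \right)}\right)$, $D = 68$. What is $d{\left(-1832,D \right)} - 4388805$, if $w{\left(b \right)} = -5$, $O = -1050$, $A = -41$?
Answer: $-4570371$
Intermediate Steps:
$d{\left(P,Q \right)} = \left(-1050 + P\right) \left(-5 + Q\right)$ ($d{\left(P,Q \right)} = \left(P - 1050\right) \left(Q - 5\right) = \left(-1050 + P\right) \left(-5 + Q\right)$)
$d{\left(-1832,D \right)} - 4388805 = \left(5250 - 71400 - -9160 - 124576\right) - 4388805 = \left(5250 - 71400 + 9160 - 124576\right) - 4388805 = -181566 - 4388805 = -4570371$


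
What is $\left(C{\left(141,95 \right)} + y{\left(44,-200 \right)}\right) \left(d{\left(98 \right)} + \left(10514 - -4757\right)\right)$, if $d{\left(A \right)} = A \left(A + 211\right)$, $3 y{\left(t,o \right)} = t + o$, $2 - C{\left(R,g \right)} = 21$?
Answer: $-3234263$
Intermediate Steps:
$C{\left(R,g \right)} = -19$ ($C{\left(R,g \right)} = 2 - 21 = -19$)
$y{\left(t,o \right)} = \frac{o}{3} + \frac{t}{3}$ ($y{\left(t,o \right)} = \frac{t + o}{3} = \frac{o + t}{3} = \frac{o}{3} + \frac{t}{3}$)
$d{\left(A \right)} = A \left(211 + A\right)$
$\left(C{\left(141,95 \right)} + y{\left(44,-200 \right)}\right) \left(d{\left(98 \right)} + \left(10514 - -4757\right)\right) = \left(-19 + \left(\frac{1}{3} \left(-200\right) + \frac{1}{3} \cdot 44\right)\right) \left(98 \left(211 + 98\right) + \left(10514 - -4757\right)\right) = \left(-19 + \left(- \frac{200}{3} + \frac{44}{3}\right)\right) \left(98 \cdot 309 + \left(10514 + 4757\right)\right) = \left(-19 - 52\right) \left(30282 + 15271\right) = \left(-71\right) 45553 = -3234263$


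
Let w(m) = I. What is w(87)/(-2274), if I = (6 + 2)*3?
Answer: -4/379 ≈ -0.010554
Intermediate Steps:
I = 24 (I = 8*3 = 24)
w(m) = 24
w(87)/(-2274) = 24/(-2274) = 24*(-1/2274) = -4/379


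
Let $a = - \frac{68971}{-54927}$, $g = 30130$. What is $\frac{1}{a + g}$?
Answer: $\frac{54927}{1655019481} \approx 3.3188 \cdot 10^{-5}$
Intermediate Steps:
$a = \frac{68971}{54927}$ ($a = \left(-68971\right) \left(- \frac{1}{54927}\right) = \frac{68971}{54927} \approx 1.2557$)
$\frac{1}{a + g} = \frac{1}{\frac{68971}{54927} + 30130} = \frac{1}{\frac{1655019481}{54927}} = \frac{54927}{1655019481}$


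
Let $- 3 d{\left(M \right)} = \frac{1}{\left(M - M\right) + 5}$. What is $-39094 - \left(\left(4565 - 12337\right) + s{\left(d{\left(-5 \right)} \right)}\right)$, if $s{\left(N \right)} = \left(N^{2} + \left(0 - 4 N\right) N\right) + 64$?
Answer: $- \frac{2353949}{75} \approx -31386.0$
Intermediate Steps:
$d{\left(M \right)} = - \frac{1}{15}$ ($d{\left(M \right)} = - \frac{1}{3 \left(\left(M - M\right) + 5\right)} = - \frac{1}{3 \left(0 + 5\right)} = - \frac{1}{3 \cdot 5} = \left(- \frac{1}{3}\right) \frac{1}{5} = - \frac{1}{15}$)
$s{\left(N \right)} = 64 - 3 N^{2}$ ($s{\left(N \right)} = \left(N^{2} + - 4 N N\right) + 64 = \left(N^{2} - 4 N^{2}\right) + 64 = - 3 N^{2} + 64 = 64 - 3 N^{2}$)
$-39094 - \left(\left(4565 - 12337\right) + s{\left(d{\left(-5 \right)} \right)}\right) = -39094 - \left(\left(4565 - 12337\right) + \left(64 - 3 \left(- \frac{1}{15}\right)^{2}\right)\right) = -39094 - \left(-7772 + \left(64 - \frac{1}{75}\right)\right) = -39094 - \left(-7772 + \frac{4799}{75}\right) = -39094 - - \frac{578101}{75} = -39094 + \frac{578101}{75} = - \frac{2353949}{75}$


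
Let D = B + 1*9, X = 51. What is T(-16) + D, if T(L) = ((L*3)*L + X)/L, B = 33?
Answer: -147/16 ≈ -9.1875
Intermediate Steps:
D = 42 (D = 33 + 1*9 = 33 + 9 = 42)
T(L) = (51 + 3*L²)/L (T(L) = ((L*3)*L + 51)/L = ((3*L)*L + 51)/L = (3*L² + 51)/L = (51 + 3*L²)/L)
T(-16) + D = (3*(-16) + 51/(-16)) + 42 = (-48 + 51*(-1/16)) + 42 = (-48 - 51/16) + 42 = -819/16 + 42 = -147/16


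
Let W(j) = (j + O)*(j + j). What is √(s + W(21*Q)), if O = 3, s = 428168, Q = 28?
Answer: 4*√70199 ≈ 1059.8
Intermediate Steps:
W(j) = 2*j*(3 + j) (W(j) = (j + 3)*(j + j) = (3 + j)*(2*j) = 2*j*(3 + j))
√(s + W(21*Q)) = √(428168 + 2*(21*28)*(3 + 21*28)) = √(428168 + 2*588*(3 + 588)) = √(428168 + 2*588*591) = √(428168 + 695016) = √1123184 = 4*√70199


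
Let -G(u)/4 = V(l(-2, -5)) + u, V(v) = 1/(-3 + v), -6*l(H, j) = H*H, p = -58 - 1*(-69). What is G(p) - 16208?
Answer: -178760/11 ≈ -16251.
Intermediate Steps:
p = 11 (p = -58 + 69 = 11)
l(H, j) = -H²/6 (l(H, j) = -H*H/6 = -H²/6)
G(u) = 12/11 - 4*u (G(u) = -4*(1/(-3 - ⅙*(-2)²) + u) = -4*(1/(-3 - ⅙*4) + u) = -4*(1/(-3 - ⅔) + u) = -4*(1/(-11/3) + u) = -4*(-3/11 + u) = 12/11 - 4*u)
G(p) - 16208 = (12/11 - 4*11) - 16208 = (12/11 - 44) - 16208 = -472/11 - 16208 = -178760/11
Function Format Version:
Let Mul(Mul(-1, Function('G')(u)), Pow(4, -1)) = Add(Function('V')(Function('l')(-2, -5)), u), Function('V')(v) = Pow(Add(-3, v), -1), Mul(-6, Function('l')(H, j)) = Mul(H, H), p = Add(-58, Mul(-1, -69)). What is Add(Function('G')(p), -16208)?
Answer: Rational(-178760, 11) ≈ -16251.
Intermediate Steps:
p = 11 (p = Add(-58, 69) = 11)
Function('l')(H, j) = Mul(Rational(-1, 6), Pow(H, 2)) (Function('l')(H, j) = Mul(Rational(-1, 6), Mul(H, H)) = Mul(Rational(-1, 6), Pow(H, 2)))
Function('G')(u) = Add(Rational(12, 11), Mul(-4, u)) (Function('G')(u) = Mul(-4, Add(Pow(Add(-3, Mul(Rational(-1, 6), Pow(-2, 2))), -1), u)) = Mul(-4, Add(Pow(Add(-3, Mul(Rational(-1, 6), 4)), -1), u)) = Mul(-4, Add(Pow(Add(-3, Rational(-2, 3)), -1), u)) = Mul(-4, Add(Pow(Rational(-11, 3), -1), u)) = Mul(-4, Add(Rational(-3, 11), u)) = Add(Rational(12, 11), Mul(-4, u)))
Add(Function('G')(p), -16208) = Add(Add(Rational(12, 11), Mul(-4, 11)), -16208) = Add(Add(Rational(12, 11), -44), -16208) = Add(Rational(-472, 11), -16208) = Rational(-178760, 11)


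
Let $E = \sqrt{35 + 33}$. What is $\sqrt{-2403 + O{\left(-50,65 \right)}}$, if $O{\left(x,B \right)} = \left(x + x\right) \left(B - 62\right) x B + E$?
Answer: $\sqrt{972597 + 2 \sqrt{17}} \approx 986.21$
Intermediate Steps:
$E = 2 \sqrt{17}$ ($E = \sqrt{68} = 2 \sqrt{17} \approx 8.2462$)
$O{\left(x,B \right)} = 2 \sqrt{17} + 2 B x^{2} \left(-62 + B\right)$ ($O{\left(x,B \right)} = \left(x + x\right) \left(B - 62\right) x B + 2 \sqrt{17} = 2 x \left(-62 + B\right) x B + 2 \sqrt{17} = 2 x^{2} \left(-62 + B\right) B + 2 \sqrt{17} = 2 B x^{2} \left(-62 + B\right) + 2 \sqrt{17} = 2 \sqrt{17} + 2 B x^{2} \left(-62 + B\right)$)
$\sqrt{-2403 + O{\left(-50,65 \right)}} = \sqrt{-2403 + \left(2 \sqrt{17} - 8060 \left(-50\right)^{2} + 2 \cdot 65^{2} \left(-50\right)^{2}\right)} = \sqrt{-2403 + \left(2 \sqrt{17} - 8060 \cdot 2500 + 2 \cdot 4225 \cdot 2500\right)} = \sqrt{-2403 + \left(2 \sqrt{17} - 20150000 + 21125000\right)} = \sqrt{-2403 + \left(975000 + 2 \sqrt{17}\right)} = \sqrt{972597 + 2 \sqrt{17}}$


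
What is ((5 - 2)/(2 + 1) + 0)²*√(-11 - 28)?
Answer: I*√39 ≈ 6.245*I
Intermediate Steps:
((5 - 2)/(2 + 1) + 0)²*√(-11 - 28) = (3/3 + 0)²*√(-39) = (3*(⅓) + 0)²*(I*√39) = (1 + 0)²*(I*√39) = 1²*(I*√39) = 1*(I*√39) = I*√39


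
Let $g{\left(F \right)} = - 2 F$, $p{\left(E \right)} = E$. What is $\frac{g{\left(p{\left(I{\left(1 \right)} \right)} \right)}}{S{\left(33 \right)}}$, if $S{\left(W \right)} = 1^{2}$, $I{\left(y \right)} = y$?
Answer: $-2$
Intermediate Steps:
$S{\left(W \right)} = 1$
$\frac{g{\left(p{\left(I{\left(1 \right)} \right)} \right)}}{S{\left(33 \right)}} = \frac{\left(-2\right) 1}{1} = \left(-2\right) 1 = -2$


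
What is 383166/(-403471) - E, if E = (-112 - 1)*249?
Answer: 11352080361/403471 ≈ 28136.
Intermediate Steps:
E = -28137 (E = -113*249 = -28137)
383166/(-403471) - E = 383166/(-403471) - 1*(-28137) = 383166*(-1/403471) + 28137 = -383166/403471 + 28137 = 11352080361/403471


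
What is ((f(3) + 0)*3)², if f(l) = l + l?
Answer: 324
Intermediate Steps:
f(l) = 2*l
((f(3) + 0)*3)² = ((2*3 + 0)*3)² = ((6 + 0)*3)² = (6*3)² = 18² = 324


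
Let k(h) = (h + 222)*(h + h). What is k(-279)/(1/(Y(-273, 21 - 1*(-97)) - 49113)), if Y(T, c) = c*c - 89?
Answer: -1122052068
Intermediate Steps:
Y(T, c) = -89 + c² (Y(T, c) = c² - 89 = -89 + c²)
k(h) = 2*h*(222 + h) (k(h) = (222 + h)*(2*h) = 2*h*(222 + h))
k(-279)/(1/(Y(-273, 21 - 1*(-97)) - 49113)) = (2*(-279)*(222 - 279))/(1/((-89 + (21 - 1*(-97))²) - 49113)) = (2*(-279)*(-57))/(1/((-89 + (21 + 97)²) - 49113)) = 31806/(1/((-89 + 118²) - 49113)) = 31806/(1/((-89 + 13924) - 49113)) = 31806/(1/(13835 - 49113)) = 31806/(1/(-35278)) = 31806/(-1/35278) = 31806*(-35278) = -1122052068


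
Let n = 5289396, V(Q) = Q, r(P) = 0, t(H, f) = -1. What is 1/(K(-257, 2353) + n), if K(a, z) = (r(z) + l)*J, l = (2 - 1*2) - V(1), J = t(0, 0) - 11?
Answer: 1/5289408 ≈ 1.8906e-7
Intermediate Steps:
J = -12 (J = -1 - 11 = -12)
l = -1 (l = (2 - 1*2) - 1*1 = (2 - 2) - 1 = 0 - 1 = -1)
K(a, z) = 12 (K(a, z) = (0 - 1)*(-12) = -1*(-12) = 12)
1/(K(-257, 2353) + n) = 1/(12 + 5289396) = 1/5289408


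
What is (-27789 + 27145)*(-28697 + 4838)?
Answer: 15365196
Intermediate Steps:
(-27789 + 27145)*(-28697 + 4838) = -644*(-23859) = 15365196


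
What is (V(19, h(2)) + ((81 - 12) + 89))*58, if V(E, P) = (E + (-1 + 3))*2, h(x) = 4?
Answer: 11600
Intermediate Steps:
V(E, P) = 4 + 2*E (V(E, P) = (E + 2)*2 = (2 + E)*2 = 4 + 2*E)
(V(19, h(2)) + ((81 - 12) + 89))*58 = ((4 + 2*19) + ((81 - 12) + 89))*58 = ((4 + 38) + (69 + 89))*58 = (42 + 158)*58 = 200*58 = 11600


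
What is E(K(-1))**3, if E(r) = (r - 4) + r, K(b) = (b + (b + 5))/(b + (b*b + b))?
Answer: -1000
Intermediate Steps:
K(b) = (5 + 2*b)/(b**2 + 2*b) (K(b) = (b + (5 + b))/(b + (b**2 + b)) = (5 + 2*b)/(b + (b + b**2)) = (5 + 2*b)/(b**2 + 2*b))
E(r) = -4 + 2*r (E(r) = (-4 + r) + r = -4 + 2*r)
E(K(-1))**3 = (-4 + 2*((5 + 2*(-1))/((-1)*(2 - 1))))**3 = (-4 + 2*(-1*(5 - 2)/1))**3 = (-4 + 2*(-1*1*3))**3 = (-4 + 2*(-3))**3 = (-4 - 6)**3 = (-10)**3 = -1000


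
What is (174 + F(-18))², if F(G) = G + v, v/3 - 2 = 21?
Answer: 50625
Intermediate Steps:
v = 69 (v = 6 + 3*21 = 6 + 63 = 69)
F(G) = 69 + G (F(G) = G + 69 = 69 + G)
(174 + F(-18))² = (174 + (69 - 18))² = (174 + 51)² = 225² = 50625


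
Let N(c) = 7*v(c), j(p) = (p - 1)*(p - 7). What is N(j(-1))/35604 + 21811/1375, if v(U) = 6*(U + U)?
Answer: 64867237/4079625 ≈ 15.900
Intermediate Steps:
j(p) = (-1 + p)*(-7 + p)
v(U) = 12*U (v(U) = 6*(2*U) = 12*U)
N(c) = 84*c (N(c) = 7*(12*c) = 84*c)
N(j(-1))/35604 + 21811/1375 = (84*(7 + (-1)² - 8*(-1)))/35604 + 21811/1375 = (84*(7 + 1 + 8))*(1/35604) + 21811*(1/1375) = (84*16)*(1/35604) + 21811/1375 = 1344*(1/35604) + 21811/1375 = 112/2967 + 21811/1375 = 64867237/4079625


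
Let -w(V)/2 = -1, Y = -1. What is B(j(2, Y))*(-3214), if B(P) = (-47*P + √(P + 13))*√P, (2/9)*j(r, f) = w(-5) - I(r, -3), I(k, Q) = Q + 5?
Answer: 0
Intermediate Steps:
w(V) = 2 (w(V) = -2*(-1) = 2)
I(k, Q) = 5 + Q
j(r, f) = 0 (j(r, f) = 9*(2 - (5 - 3))/2 = 9*(2 - 1*2)/2 = 9*(2 - 2)/2 = (9/2)*0 = 0)
B(P) = √P*(√(13 + P) - 47*P) (B(P) = (-47*P + √(13 + P))*√P = (√(13 + P) - 47*P)*√P = √P*(√(13 + P) - 47*P))
B(j(2, Y))*(-3214) = (√0*(√(13 + 0) - 47*0))*(-3214) = (0*(√13 + 0))*(-3214) = (0*√13)*(-3214) = 0*(-3214) = 0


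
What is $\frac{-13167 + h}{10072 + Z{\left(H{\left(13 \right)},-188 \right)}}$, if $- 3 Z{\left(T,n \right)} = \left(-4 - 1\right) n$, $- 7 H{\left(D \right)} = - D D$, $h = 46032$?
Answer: $\frac{98595}{29276} \approx 3.3678$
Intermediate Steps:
$H{\left(D \right)} = \frac{D^{2}}{7}$ ($H{\left(D \right)} = - \frac{- D D}{7} = - \frac{\left(-1\right) D^{2}}{7} = \frac{D^{2}}{7}$)
$Z{\left(T,n \right)} = \frac{5 n}{3}$ ($Z{\left(T,n \right)} = - \frac{\left(-4 - 1\right) n}{3} = - \frac{\left(-5\right) n}{3} = \frac{5 n}{3}$)
$\frac{-13167 + h}{10072 + Z{\left(H{\left(13 \right)},-188 \right)}} = \frac{-13167 + 46032}{10072 + \frac{5}{3} \left(-188\right)} = \frac{32865}{10072 - \frac{940}{3}} = \frac{32865}{\frac{29276}{3}} = 32865 \cdot \frac{3}{29276} = \frac{98595}{29276}$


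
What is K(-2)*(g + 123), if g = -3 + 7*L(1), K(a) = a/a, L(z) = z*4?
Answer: 148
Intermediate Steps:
L(z) = 4*z
K(a) = 1
g = 25 (g = -3 + 7*(4*1) = -3 + 7*4 = -3 + 28 = 25)
K(-2)*(g + 123) = 1*(25 + 123) = 1*148 = 148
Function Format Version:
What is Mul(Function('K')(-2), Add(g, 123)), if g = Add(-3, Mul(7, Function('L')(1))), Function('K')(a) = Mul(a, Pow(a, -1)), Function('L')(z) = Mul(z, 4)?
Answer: 148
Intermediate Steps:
Function('L')(z) = Mul(4, z)
Function('K')(a) = 1
g = 25 (g = Add(-3, Mul(7, Mul(4, 1))) = Add(-3, Mul(7, 4)) = Add(-3, 28) = 25)
Mul(Function('K')(-2), Add(g, 123)) = Mul(1, Add(25, 123)) = Mul(1, 148) = 148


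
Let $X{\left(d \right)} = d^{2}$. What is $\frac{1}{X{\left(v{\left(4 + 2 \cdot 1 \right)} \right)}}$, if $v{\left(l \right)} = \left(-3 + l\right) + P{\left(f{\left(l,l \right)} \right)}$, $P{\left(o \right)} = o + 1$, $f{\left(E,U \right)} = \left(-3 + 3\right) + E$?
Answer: $\frac{1}{100} \approx 0.01$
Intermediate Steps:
$f{\left(E,U \right)} = E$ ($f{\left(E,U \right)} = 0 + E = E$)
$P{\left(o \right)} = 1 + o$
$v{\left(l \right)} = -2 + 2 l$ ($v{\left(l \right)} = \left(-3 + l\right) + \left(1 + l\right) = -2 + 2 l$)
$\frac{1}{X{\left(v{\left(4 + 2 \cdot 1 \right)} \right)}} = \frac{1}{\left(-2 + 2 \left(4 + 2 \cdot 1\right)\right)^{2}} = \frac{1}{\left(-2 + 2 \left(4 + 2\right)\right)^{2}} = \frac{1}{\left(-2 + 2 \cdot 6\right)^{2}} = \frac{1}{\left(-2 + 12\right)^{2}} = \frac{1}{10^{2}} = \frac{1}{100}$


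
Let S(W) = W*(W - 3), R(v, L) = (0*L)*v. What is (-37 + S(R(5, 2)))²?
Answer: 1369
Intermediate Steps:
R(v, L) = 0 (R(v, L) = 0*v = 0)
S(W) = W*(-3 + W)
(-37 + S(R(5, 2)))² = (-37 + 0*(-3 + 0))² = (-37 + 0*(-3))² = (-37 + 0)² = (-37)² = 1369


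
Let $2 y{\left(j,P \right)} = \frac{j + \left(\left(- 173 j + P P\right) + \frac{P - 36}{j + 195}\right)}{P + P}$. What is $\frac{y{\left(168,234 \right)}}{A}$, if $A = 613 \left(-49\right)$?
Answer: $- \frac{521}{566412} \approx -0.00091983$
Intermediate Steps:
$A = -30037$
$y{\left(j,P \right)} = \frac{P^{2} - 172 j + \frac{-36 + P}{195 + j}}{4 P}$ ($y{\left(j,P \right)} = \frac{\left(j + \left(\left(- 173 j + P P\right) + \frac{P - 36}{j + 195}\right)\right) \frac{1}{P + P}}{2} = \frac{\left(j + \left(\left(- 173 j + P^{2}\right) + \frac{-36 + P}{195 + j}\right)\right) \frac{1}{2 P}}{2} = \frac{\left(j + \left(\left(P^{2} - 173 j\right) + \frac{-36 + P}{195 + j}\right)\right) \frac{1}{2 P}}{2} = \frac{\left(j + \left(P^{2} - 173 j + \frac{-36 + P}{195 + j}\right)\right) \frac{1}{2 P}}{2} = \frac{\left(P^{2} - 172 j + \frac{-36 + P}{195 + j}\right) \frac{1}{2 P}}{2} = \frac{\frac{1}{2} \frac{1}{P} \left(P^{2} - 172 j + \frac{-36 + P}{195 + j}\right)}{2} = \frac{P^{2} - 172 j + \frac{-36 + P}{195 + j}}{4 P}$)
$\frac{y{\left(168,234 \right)}}{A} = \frac{\frac{1}{4} \cdot \frac{1}{234} \frac{1}{195 + 168} \left(-36 + 234 - 5634720 - 172 \cdot 168^{2} + 195 \cdot 234^{2} + 168 \cdot 234^{2}\right)}{-30037} = \frac{1}{4} \cdot \frac{1}{234} \cdot \frac{1}{363} \left(-36 + 234 - 5634720 - 4854528 + 195 \cdot 54756 + 168 \cdot 54756\right) \left(- \frac{1}{30037}\right) = \frac{1}{4} \cdot \frac{1}{234} \cdot \frac{1}{363} \left(-36 + 234 - 5634720 - 4854528 + 10677420 + 9199008\right) \left(- \frac{1}{30037}\right) = \frac{1}{4} \cdot \frac{1}{234} \cdot \frac{1}{363} \cdot 9387378 \left(- \frac{1}{30037}\right) = \frac{3647}{132} \left(- \frac{1}{30037}\right) = - \frac{521}{566412}$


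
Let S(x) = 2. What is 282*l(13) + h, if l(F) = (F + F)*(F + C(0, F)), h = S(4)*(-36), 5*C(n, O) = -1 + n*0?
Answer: 468888/5 ≈ 93778.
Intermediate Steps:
C(n, O) = -⅕ (C(n, O) = (-1 + n*0)/5 = (-1 + 0)/5 = (⅕)*(-1) = -⅕)
h = -72 (h = 2*(-36) = -72)
l(F) = 2*F*(-⅕ + F) (l(F) = (F + F)*(F - ⅕) = (2*F)*(-⅕ + F) = 2*F*(-⅕ + F))
282*l(13) + h = 282*((⅖)*13*(-1 + 5*13)) - 72 = 282*((⅖)*13*(-1 + 65)) - 72 = 282*((⅖)*13*64) - 72 = 282*(1664/5) - 72 = 469248/5 - 72 = 468888/5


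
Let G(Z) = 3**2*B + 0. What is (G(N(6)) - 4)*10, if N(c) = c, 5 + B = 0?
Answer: -490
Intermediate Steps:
B = -5 (B = -5 + 0 = -5)
G(Z) = -45 (G(Z) = 3**2*(-5) + 0 = 9*(-5) + 0 = -45 + 0 = -45)
(G(N(6)) - 4)*10 = (-45 - 4)*10 = -49*10 = -490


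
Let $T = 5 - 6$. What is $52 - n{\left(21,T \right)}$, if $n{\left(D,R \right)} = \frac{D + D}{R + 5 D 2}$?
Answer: $\frac{10826}{209} \approx 51.799$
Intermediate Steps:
$T = -1$ ($T = 5 - 6 = -1$)
$n{\left(D,R \right)} = \frac{2 D}{R + 10 D}$
$52 - n{\left(21,T \right)} = 52 - 2 \cdot 21 \frac{1}{-1 + 10 \cdot 21} = 52 - 2 \cdot 21 \frac{1}{-1 + 210} = 52 - 2 \cdot 21 \cdot \frac{1}{209} = 52 - \frac{42}{209} = \frac{10826}{209}$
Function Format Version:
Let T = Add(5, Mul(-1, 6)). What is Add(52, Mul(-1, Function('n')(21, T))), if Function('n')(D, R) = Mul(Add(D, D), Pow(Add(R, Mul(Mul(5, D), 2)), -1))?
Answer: Rational(10826, 209) ≈ 51.799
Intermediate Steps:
T = -1 (T = Add(5, -6) = -1)
Function('n')(D, R) = Mul(2, D, Pow(Add(R, Mul(10, D)), -1)) (Function('n')(D, R) = Mul(Mul(2, D), Pow(Add(R, Mul(10, D)), -1)) = Mul(2, D, Pow(Add(R, Mul(10, D)), -1)))
Add(52, Mul(-1, Function('n')(21, T))) = Add(52, Mul(-1, Mul(2, 21, Pow(Add(-1, Mul(10, 21)), -1)))) = Add(52, Mul(-1, Mul(2, 21, Pow(Add(-1, 210), -1)))) = Add(52, Mul(-1, Mul(2, 21, Pow(209, -1)))) = Add(52, Mul(-1, Mul(2, 21, Rational(1, 209)))) = Add(52, Mul(-1, Rational(42, 209))) = Add(52, Rational(-42, 209)) = Rational(10826, 209)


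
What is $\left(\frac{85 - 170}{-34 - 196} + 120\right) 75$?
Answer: $\frac{415275}{46} \approx 9027.7$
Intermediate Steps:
$\left(\frac{85 - 170}{-34 - 196} + 120\right) 75 = \left(- \frac{85}{-230} + 120\right) 75 = \left(\left(-85\right) \left(- \frac{1}{230}\right) + 120\right) 75 = \left(\frac{17}{46} + 120\right) 75 = \frac{5537}{46} \cdot 75 = \frac{415275}{46}$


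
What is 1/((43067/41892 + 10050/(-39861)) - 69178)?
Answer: -185539668/12835119188561 ≈ -1.4456e-5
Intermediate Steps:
1/((43067/41892 + 10050/(-39861)) - 69178) = 1/((43067*(1/41892) + 10050*(-1/39861)) - 69178) = 1/((43067/41892 - 3350/13287) - 69178) = 1/(143964343/185539668 - 69178) = 1/(-12835119188561/185539668) = -185539668/12835119188561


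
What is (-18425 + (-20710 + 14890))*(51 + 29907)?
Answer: -726331710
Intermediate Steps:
(-18425 + (-20710 + 14890))*(51 + 29907) = (-18425 - 5820)*29958 = -24245*29958 = -726331710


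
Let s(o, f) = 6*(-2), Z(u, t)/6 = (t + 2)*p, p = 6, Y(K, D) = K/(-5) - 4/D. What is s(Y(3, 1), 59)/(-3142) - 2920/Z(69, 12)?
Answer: -573037/98973 ≈ -5.7898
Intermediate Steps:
Y(K, D) = -4/D - K/5 (Y(K, D) = K*(-1/5) - 4/D = -K/5 - 4/D = -4/D - K/5)
Z(u, t) = 72 + 36*t (Z(u, t) = 6*((t + 2)*6) = 6*((2 + t)*6) = 6*(12 + 6*t) = 72 + 36*t)
s(o, f) = -12
s(Y(3, 1), 59)/(-3142) - 2920/Z(69, 12) = -12/(-3142) - 2920/(72 + 36*12) = -12*(-1/3142) - 2920/(72 + 432) = 6/1571 - 2920/504 = 6/1571 - 2920*1/504 = 6/1571 - 365/63 = -573037/98973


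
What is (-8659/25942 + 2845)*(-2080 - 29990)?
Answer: -169046309655/1853 ≈ -9.1228e+7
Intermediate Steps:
(-8659/25942 + 2845)*(-2080 - 29990) = (-8659*1/25942 + 2845)*(-32070) = (-1237/3706 + 2845)*(-32070) = (10542333/3706)*(-32070) = -169046309655/1853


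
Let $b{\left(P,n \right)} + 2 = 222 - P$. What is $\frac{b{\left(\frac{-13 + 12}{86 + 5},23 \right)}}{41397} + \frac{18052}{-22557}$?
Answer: $- \frac{7505840323}{9441675971} \approx -0.79497$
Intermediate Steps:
$b{\left(P,n \right)} = 220 - P$ ($b{\left(P,n \right)} = -2 - \left(-222 + P\right) = 220 - P$)
$\frac{b{\left(\frac{-13 + 12}{86 + 5},23 \right)}}{41397} + \frac{18052}{-22557} = \frac{220 - \frac{-13 + 12}{86 + 5}}{41397} + \frac{18052}{-22557} = \left(220 - - \frac{1}{91}\right) \frac{1}{41397} + 18052 \left(- \frac{1}{22557}\right) = \left(220 - \left(-1\right) \frac{1}{91}\right) \frac{1}{41397} - \frac{18052}{22557} = \left(220 - - \frac{1}{91}\right) \frac{1}{41397} - \frac{18052}{22557} = \left(220 + \frac{1}{91}\right) \frac{1}{41397} - \frac{18052}{22557} = \frac{20021}{91} \cdot \frac{1}{41397} - \frac{18052}{22557} = \frac{20021}{3767127} - \frac{18052}{22557} = - \frac{7505840323}{9441675971}$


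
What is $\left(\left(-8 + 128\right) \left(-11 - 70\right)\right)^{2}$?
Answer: $94478400$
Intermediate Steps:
$\left(\left(-8 + 128\right) \left(-11 - 70\right)\right)^{2} = \left(120 \left(-11 - 70\right)\right)^{2} = \left(120 \left(-81\right)\right)^{2} = \left(-9720\right)^{2} = 94478400$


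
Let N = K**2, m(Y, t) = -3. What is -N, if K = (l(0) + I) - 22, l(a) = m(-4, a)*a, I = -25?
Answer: -2209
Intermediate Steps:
l(a) = -3*a
K = -47 (K = (-3*0 - 25) - 22 = (0 - 25) - 22 = -25 - 22 = -47)
N = 2209 (N = (-47)**2 = 2209)
-N = -1*2209 = -2209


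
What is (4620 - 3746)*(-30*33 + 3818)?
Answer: 2471672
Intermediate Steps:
(4620 - 3746)*(-30*33 + 3818) = 874*(-990 + 3818) = 874*2828 = 2471672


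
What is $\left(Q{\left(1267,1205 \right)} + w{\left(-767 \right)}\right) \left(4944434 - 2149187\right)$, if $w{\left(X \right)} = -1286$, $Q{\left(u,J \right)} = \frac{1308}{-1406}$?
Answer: $- \frac{2528893503864}{703} \approx -3.5973 \cdot 10^{9}$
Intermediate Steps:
$Q{\left(u,J \right)} = - \frac{654}{703}$ ($Q{\left(u,J \right)} = 1308 \left(- \frac{1}{1406}\right) = - \frac{654}{703}$)
$\left(Q{\left(1267,1205 \right)} + w{\left(-767 \right)}\right) \left(4944434 - 2149187\right) = \left(- \frac{654}{703} - 1286\right) \left(4944434 - 2149187\right) = \left(- \frac{904712}{703}\right) 2795247 = - \frac{2528893503864}{703}$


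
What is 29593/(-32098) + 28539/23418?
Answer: 6195443/20879749 ≈ 0.29672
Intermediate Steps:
29593/(-32098) + 28539/23418 = 29593*(-1/32098) + 28539*(1/23418) = -29593/32098 + 3171/2602 = 6195443/20879749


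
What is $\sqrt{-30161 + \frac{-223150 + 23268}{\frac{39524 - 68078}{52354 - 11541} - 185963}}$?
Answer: $\frac{i \sqrt{1737335336512793236667151}}{7589736473} \approx 173.67 i$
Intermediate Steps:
$\sqrt{-30161 + \frac{-223150 + 23268}{\frac{39524 - 68078}{52354 - 11541} - 185963}} = \sqrt{-30161 - \frac{199882}{- \frac{28554}{40813} - 185963}} = \sqrt{-30161 - \frac{199882}{- \frac{7589736473}{40813}}} = \sqrt{-30161 - - \frac{8157784066}{7589736473}} = \sqrt{-30161 + \frac{8157784066}{7589736473}} = \sqrt{- \frac{228905883978087}{7589736473}} = \frac{i \sqrt{1737335336512793236667151}}{7589736473}$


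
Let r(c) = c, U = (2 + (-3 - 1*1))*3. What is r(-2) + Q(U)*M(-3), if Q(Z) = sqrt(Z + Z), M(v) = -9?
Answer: -2 - 18*I*sqrt(3) ≈ -2.0 - 31.177*I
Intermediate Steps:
U = -6 (U = (2 + (-3 - 1))*3 = (2 - 4)*3 = -2*3 = -6)
Q(Z) = sqrt(2)*sqrt(Z) (Q(Z) = sqrt(2*Z) = sqrt(2)*sqrt(Z))
r(-2) + Q(U)*M(-3) = -2 + (sqrt(2)*sqrt(-6))*(-9) = -2 + (sqrt(2)*(I*sqrt(6)))*(-9) = -2 + (2*I*sqrt(3))*(-9) = -2 - 18*I*sqrt(3)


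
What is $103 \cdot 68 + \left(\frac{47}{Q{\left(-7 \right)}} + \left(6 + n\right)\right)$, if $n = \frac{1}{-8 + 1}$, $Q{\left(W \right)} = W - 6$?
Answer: $\frac{637568}{91} \approx 7006.2$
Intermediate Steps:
$Q{\left(W \right)} = -6 + W$ ($Q{\left(W \right)} = W - 6 = -6 + W$)
$n = - \frac{1}{7}$ ($n = \frac{1}{-7} = - \frac{1}{7} \approx -0.14286$)
$103 \cdot 68 + \left(\frac{47}{Q{\left(-7 \right)}} + \left(6 + n\right)\right) = 103 \cdot 68 + \left(\frac{47}{-6 - 7} + \left(6 - \frac{1}{7}\right)\right) = 7004 + \left(\frac{47}{-13} + \frac{41}{7}\right) = 7004 + \left(47 \left(- \frac{1}{13}\right) + \frac{41}{7}\right) = 7004 + \left(- \frac{47}{13} + \frac{41}{7}\right) = 7004 + \frac{204}{91} = \frac{637568}{91}$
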